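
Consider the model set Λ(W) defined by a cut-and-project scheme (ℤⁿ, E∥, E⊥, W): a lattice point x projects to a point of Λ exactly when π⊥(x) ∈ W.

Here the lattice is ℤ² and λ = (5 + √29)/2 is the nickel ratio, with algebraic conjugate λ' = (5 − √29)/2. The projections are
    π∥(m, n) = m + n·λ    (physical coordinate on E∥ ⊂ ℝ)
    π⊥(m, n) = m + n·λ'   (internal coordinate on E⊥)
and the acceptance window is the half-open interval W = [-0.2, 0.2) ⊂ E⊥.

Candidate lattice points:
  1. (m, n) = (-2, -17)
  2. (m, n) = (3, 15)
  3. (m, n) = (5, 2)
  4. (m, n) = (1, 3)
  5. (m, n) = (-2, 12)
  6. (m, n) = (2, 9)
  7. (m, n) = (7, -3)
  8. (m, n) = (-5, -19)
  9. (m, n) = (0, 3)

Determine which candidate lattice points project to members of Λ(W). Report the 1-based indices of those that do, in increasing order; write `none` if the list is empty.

Numerically λ ≈ 5.1926 and λ' = −1/λ ≈ -0.1926.
candidate 1: (m,n)=(-2,-17) → π∥ = -2-17·λ ≈ -90.2739, π⊥ = -2-17·λ' ≈ 1.2739 ∉ [-0.2, 0.2) ⇒ out
candidate 2: (m,n)=(3,15) → π∥ = 3+15·λ ≈ 80.8887, π⊥ = 3+15·λ' ≈ 0.1113 ∈ [-0.2, 0.2) ⇒ IN Λ
candidate 3: (m,n)=(5,2) → π∥ = 5+2·λ ≈ 15.3852, π⊥ = 5+2·λ' ≈ 4.6148 ∉ [-0.2, 0.2) ⇒ out
candidate 4: (m,n)=(1,3) → π∥ = 1+3·λ ≈ 16.5777, π⊥ = 1+3·λ' ≈ 0.4223 ∉ [-0.2, 0.2) ⇒ out
candidate 5: (m,n)=(-2,12) → π∥ = -2+12·λ ≈ 60.3110, π⊥ = -2+12·λ' ≈ -4.3110 ∉ [-0.2, 0.2) ⇒ out
candidate 6: (m,n)=(2,9) → π∥ = 2+9·λ ≈ 48.7332, π⊥ = 2+9·λ' ≈ 0.2668 ∉ [-0.2, 0.2) ⇒ out
candidate 7: (m,n)=(7,-3) → π∥ = 7-3·λ ≈ -8.5777, π⊥ = 7-3·λ' ≈ 7.5777 ∉ [-0.2, 0.2) ⇒ out
candidate 8: (m,n)=(-5,-19) → π∥ = -5-19·λ ≈ -103.6591, π⊥ = -5-19·λ' ≈ -1.3409 ∉ [-0.2, 0.2) ⇒ out
candidate 9: (m,n)=(0,3) → π∥ = 0+3·λ ≈ 15.5777, π⊥ = 0+3·λ' ≈ -0.5777 ∉ [-0.2, 0.2) ⇒ out

2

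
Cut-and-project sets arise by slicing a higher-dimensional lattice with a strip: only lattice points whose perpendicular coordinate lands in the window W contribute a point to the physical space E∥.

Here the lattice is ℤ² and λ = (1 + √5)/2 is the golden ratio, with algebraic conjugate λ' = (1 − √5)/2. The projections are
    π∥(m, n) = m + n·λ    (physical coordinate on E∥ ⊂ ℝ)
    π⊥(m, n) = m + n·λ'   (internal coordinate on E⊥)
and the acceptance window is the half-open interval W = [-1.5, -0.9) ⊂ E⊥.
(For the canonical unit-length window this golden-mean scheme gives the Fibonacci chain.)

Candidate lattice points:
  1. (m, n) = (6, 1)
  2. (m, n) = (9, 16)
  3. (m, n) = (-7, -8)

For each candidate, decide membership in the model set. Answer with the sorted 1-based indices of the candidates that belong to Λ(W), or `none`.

none

λ' = (1−√5)/2 ≈ -0.618034.
[1] lift (6,1): star map gives 5.381966; window check -1.5 ≤ 5.381966 < -0.9 is false → out
[2] lift (9,16): star map gives -0.888544; window check -1.5 ≤ -0.888544 < -0.9 is false → out
[3] lift (-7,-8): star map gives -2.055728; window check -1.5 ≤ -2.055728 < -0.9 is false → out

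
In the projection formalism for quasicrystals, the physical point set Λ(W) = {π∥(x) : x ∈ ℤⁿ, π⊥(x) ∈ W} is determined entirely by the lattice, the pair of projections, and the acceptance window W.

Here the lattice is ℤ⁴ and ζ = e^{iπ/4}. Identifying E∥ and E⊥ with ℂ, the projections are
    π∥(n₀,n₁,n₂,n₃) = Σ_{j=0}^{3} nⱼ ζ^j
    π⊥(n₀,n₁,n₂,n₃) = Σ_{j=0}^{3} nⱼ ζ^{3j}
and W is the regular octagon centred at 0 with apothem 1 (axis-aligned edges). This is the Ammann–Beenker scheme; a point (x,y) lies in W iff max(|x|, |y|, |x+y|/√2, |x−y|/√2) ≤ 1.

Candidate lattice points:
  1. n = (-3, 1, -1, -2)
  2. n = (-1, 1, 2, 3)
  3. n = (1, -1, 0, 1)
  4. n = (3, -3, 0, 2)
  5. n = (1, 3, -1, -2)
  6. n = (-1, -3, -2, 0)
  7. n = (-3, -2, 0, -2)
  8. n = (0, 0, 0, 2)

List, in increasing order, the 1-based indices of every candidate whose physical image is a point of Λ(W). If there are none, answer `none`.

π⊥(n) = n₀ + n₁ζ³ + n₂ζ⁶ + n₃ζ⁹ where ζ = e^{iπ/4}.
candidate 1: n = (-3, 1, -1, -2) → π⊥ ≈ (-5.12132, +0.29289); max(|x|,|y|,|x±y|/√2) = 5.12132 > 1 ⇒ ∉ W
candidate 2: n = (-1, 1, 2, 3) → π⊥ ≈ (+0.41421, +0.82843); max(|x|,|y|,|x±y|/√2) = 0.87868 ≤ 1 ⇒ ∈ W
candidate 3: n = (1, -1, 0, 1) → π⊥ ≈ (+2.41421, +0.00000); max(|x|,|y|,|x±y|/√2) = 2.41421 > 1 ⇒ ∉ W
candidate 4: n = (3, -3, 0, 2) → π⊥ ≈ (+6.53553, -0.70711); max(|x|,|y|,|x±y|/√2) = 6.53553 > 1 ⇒ ∉ W
candidate 5: n = (1, 3, -1, -2) → π⊥ ≈ (-2.53553, +1.70711); max(|x|,|y|,|x±y|/√2) = 3.00000 > 1 ⇒ ∉ W
candidate 6: n = (-1, -3, -2, 0) → π⊥ ≈ (+1.12132, -0.12132); max(|x|,|y|,|x±y|/√2) = 1.12132 > 1 ⇒ ∉ W
candidate 7: n = (-3, -2, 0, -2) → π⊥ ≈ (-3.00000, -2.82843); max(|x|,|y|,|x±y|/√2) = 4.12132 > 1 ⇒ ∉ W
candidate 8: n = (0, 0, 0, 2) → π⊥ ≈ (+1.41421, +1.41421); max(|x|,|y|,|x±y|/√2) = 2.00000 > 1 ⇒ ∉ W

2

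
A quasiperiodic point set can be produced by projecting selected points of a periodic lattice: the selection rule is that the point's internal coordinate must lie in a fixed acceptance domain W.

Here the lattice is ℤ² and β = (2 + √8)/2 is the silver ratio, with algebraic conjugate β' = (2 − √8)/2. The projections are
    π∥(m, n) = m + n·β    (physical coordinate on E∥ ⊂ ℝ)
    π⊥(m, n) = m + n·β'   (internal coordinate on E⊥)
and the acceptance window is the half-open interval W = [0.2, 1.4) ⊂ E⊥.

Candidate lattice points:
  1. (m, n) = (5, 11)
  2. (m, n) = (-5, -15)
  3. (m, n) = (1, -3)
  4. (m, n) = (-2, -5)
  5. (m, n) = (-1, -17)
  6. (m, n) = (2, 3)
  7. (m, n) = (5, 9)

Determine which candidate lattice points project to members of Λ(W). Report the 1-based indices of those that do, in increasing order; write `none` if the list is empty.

β' = (2−√8)/2 ≈ -0.41421.
[1] lift (5,11): star map gives 0.44365; window check 0.2 ≤ 0.44365 < 1.4 is true → IN Λ
[2] lift (-5,-15): star map gives 1.21320; window check 0.2 ≤ 1.21320 < 1.4 is true → IN Λ
[3] lift (1,-3): star map gives 2.24264; window check 0.2 ≤ 2.24264 < 1.4 is false → out
[4] lift (-2,-5): star map gives 0.07107; window check 0.2 ≤ 0.07107 < 1.4 is false → out
[5] lift (-1,-17): star map gives 6.04163; window check 0.2 ≤ 6.04163 < 1.4 is false → out
[6] lift (2,3): star map gives 0.75736; window check 0.2 ≤ 0.75736 < 1.4 is true → IN Λ
[7] lift (5,9): star map gives 1.27208; window check 0.2 ≤ 1.27208 < 1.4 is true → IN Λ

1, 2, 6, 7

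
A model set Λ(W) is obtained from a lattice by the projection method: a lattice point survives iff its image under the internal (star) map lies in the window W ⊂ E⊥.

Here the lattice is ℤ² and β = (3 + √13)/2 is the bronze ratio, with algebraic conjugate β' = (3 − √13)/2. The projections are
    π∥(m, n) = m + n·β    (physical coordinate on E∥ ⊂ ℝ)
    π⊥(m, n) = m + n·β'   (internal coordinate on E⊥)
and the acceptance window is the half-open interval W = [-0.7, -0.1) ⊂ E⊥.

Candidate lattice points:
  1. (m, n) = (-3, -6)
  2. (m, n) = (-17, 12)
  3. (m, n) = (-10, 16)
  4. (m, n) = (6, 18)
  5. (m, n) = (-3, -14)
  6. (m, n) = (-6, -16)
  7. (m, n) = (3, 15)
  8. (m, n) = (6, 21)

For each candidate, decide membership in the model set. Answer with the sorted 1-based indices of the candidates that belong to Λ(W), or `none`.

Numerically β ≈ 3.30278 and β' = −1/β ≈ -0.30278.
#1 (-3,-6): internal coord -3 + (-6)·β' = -1.18335; -1.18335 ∉ [-0.7, -0.1) → out
#2 (-17,12): internal coord -17 + (12)·β' = -20.63331; -20.63331 ∉ [-0.7, -0.1) → out
#3 (-10,16): internal coord -10 + (16)·β' = -14.84441; -14.84441 ∉ [-0.7, -0.1) → out
#4 (6,18): internal coord 6 + (18)·β' = +0.55004; +0.55004 ∉ [-0.7, -0.1) → out
#5 (-3,-14): internal coord -3 + (-14)·β' = +1.23886; +1.23886 ∉ [-0.7, -0.1) → out
#6 (-6,-16): internal coord -6 + (-16)·β' = -1.15559; -1.15559 ∉ [-0.7, -0.1) → out
#7 (3,15): internal coord 3 + (15)·β' = -1.54163; -1.54163 ∉ [-0.7, -0.1) → out
#8 (6,21): internal coord 6 + (21)·β' = -0.35829; -0.35829 ∈ [-0.7, -0.1) → IN Λ

8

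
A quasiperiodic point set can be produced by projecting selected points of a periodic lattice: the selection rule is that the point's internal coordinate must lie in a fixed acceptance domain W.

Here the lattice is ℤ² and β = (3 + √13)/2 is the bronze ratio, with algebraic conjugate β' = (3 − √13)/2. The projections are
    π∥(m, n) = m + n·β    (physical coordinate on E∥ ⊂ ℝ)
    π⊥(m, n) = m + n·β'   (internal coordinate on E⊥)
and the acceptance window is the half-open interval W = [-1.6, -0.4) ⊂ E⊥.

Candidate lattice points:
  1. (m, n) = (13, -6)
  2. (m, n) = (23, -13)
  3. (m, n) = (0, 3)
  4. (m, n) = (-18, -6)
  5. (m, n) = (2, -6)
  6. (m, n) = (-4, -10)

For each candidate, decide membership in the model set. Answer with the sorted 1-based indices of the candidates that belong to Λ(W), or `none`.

3, 6

β' = (3−√13)/2 ≈ -0.30278.
candidate 1: (m,n)=(13,-6) → π∥ = 13-6·β ≈ -6.81665, π⊥ = 13-6·β' ≈ 14.81665 ∉ [-1.6, -0.4) ⇒ out
candidate 2: (m,n)=(23,-13) → π∥ = 23-13·β ≈ -19.93608, π⊥ = 23-13·β' ≈ 26.93608 ∉ [-1.6, -0.4) ⇒ out
candidate 3: (m,n)=(0,3) → π∥ = 0+3·β ≈ 9.90833, π⊥ = 0+3·β' ≈ -0.90833 ∈ [-1.6, -0.4) ⇒ IN Λ
candidate 4: (m,n)=(-18,-6) → π∥ = -18-6·β ≈ -37.81665, π⊥ = -18-6·β' ≈ -16.18335 ∉ [-1.6, -0.4) ⇒ out
candidate 5: (m,n)=(2,-6) → π∥ = 2-6·β ≈ -17.81665, π⊥ = 2-6·β' ≈ 3.81665 ∉ [-1.6, -0.4) ⇒ out
candidate 6: (m,n)=(-4,-10) → π∥ = -4-10·β ≈ -37.02776, π⊥ = -4-10·β' ≈ -0.97224 ∈ [-1.6, -0.4) ⇒ IN Λ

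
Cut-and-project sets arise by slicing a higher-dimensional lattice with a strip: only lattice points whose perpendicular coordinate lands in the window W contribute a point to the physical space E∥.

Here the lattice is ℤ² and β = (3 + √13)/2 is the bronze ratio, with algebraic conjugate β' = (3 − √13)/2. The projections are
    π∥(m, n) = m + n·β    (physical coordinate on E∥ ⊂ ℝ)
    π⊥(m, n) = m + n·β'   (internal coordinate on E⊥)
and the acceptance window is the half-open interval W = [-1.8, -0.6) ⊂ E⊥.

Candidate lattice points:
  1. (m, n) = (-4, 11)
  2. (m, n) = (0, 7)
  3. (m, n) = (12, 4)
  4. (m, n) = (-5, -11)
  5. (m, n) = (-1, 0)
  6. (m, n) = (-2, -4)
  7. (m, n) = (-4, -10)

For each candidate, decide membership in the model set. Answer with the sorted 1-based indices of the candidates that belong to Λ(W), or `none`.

Numerically β ≈ 3.302776 and β' = −1/β ≈ -0.302776.
#1 (-4,11): internal coord -4 + (11)·β' = -7.330532; -7.330532 ∉ [-1.8, -0.6) → out
#2 (0,7): internal coord 0 + (7)·β' = -2.119429; -2.119429 ∉ [-1.8, -0.6) → out
#3 (12,4): internal coord 12 + (4)·β' = +10.788897; +10.788897 ∉ [-1.8, -0.6) → out
#4 (-5,-11): internal coord -5 + (-11)·β' = -1.669468; -1.669468 ∈ [-1.8, -0.6) → IN Λ
#5 (-1,0): internal coord -1 + (0)·β' = -1.000000; -1.000000 ∈ [-1.8, -0.6) → IN Λ
#6 (-2,-4): internal coord -2 + (-4)·β' = -0.788897; -0.788897 ∈ [-1.8, -0.6) → IN Λ
#7 (-4,-10): internal coord -4 + (-10)·β' = -0.972244; -0.972244 ∈ [-1.8, -0.6) → IN Λ

4, 5, 6, 7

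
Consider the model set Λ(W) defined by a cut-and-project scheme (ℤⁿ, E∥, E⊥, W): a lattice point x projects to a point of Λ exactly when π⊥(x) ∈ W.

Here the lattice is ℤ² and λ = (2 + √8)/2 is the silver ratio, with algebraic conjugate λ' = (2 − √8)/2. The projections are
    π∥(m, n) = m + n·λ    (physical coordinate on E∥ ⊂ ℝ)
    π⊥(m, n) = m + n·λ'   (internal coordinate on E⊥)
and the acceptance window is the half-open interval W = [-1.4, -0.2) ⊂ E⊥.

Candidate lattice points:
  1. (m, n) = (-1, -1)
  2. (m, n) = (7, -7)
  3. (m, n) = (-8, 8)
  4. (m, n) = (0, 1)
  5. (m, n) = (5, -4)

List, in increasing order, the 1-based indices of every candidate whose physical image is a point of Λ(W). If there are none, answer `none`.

λ' = (2−√8)/2 ≈ -0.414214.
#1 (-1,-1): internal coord -1 + (-1)·λ' = -0.585786; -0.585786 ∈ [-1.4, -0.2) → IN Λ
#2 (7,-7): internal coord 7 + (-7)·λ' = +9.899495; +9.899495 ∉ [-1.4, -0.2) → out
#3 (-8,8): internal coord -8 + (8)·λ' = -11.313708; -11.313708 ∉ [-1.4, -0.2) → out
#4 (0,1): internal coord 0 + (1)·λ' = -0.414214; -0.414214 ∈ [-1.4, -0.2) → IN Λ
#5 (5,-4): internal coord 5 + (-4)·λ' = +6.656854; +6.656854 ∉ [-1.4, -0.2) → out

1, 4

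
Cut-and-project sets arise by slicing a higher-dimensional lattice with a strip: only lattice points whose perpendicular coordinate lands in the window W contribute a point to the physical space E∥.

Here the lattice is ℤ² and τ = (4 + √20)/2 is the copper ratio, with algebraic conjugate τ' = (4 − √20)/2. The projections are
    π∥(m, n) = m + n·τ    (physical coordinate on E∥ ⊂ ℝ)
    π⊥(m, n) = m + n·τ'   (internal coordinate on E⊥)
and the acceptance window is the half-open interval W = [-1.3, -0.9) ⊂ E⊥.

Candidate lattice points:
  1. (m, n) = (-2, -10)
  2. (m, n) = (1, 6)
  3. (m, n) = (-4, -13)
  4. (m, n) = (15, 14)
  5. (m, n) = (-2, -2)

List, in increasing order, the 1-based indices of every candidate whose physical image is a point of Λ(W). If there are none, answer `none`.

Numerically τ ≈ 4.23607 and τ' = −1/τ ≈ -0.23607.
candidate 1: (m,n)=(-2,-10) → π∥ = -2-10·τ ≈ -44.36068, π⊥ = -2-10·τ' ≈ 0.36068 ∉ [-1.3, -0.9) ⇒ out
candidate 2: (m,n)=(1,6) → π∥ = 1+6·τ ≈ 26.41641, π⊥ = 1+6·τ' ≈ -0.41641 ∉ [-1.3, -0.9) ⇒ out
candidate 3: (m,n)=(-4,-13) → π∥ = -4-13·τ ≈ -59.06888, π⊥ = -4-13·τ' ≈ -0.93112 ∈ [-1.3, -0.9) ⇒ IN Λ
candidate 4: (m,n)=(15,14) → π∥ = 15+14·τ ≈ 74.30495, π⊥ = 15+14·τ' ≈ 11.69505 ∉ [-1.3, -0.9) ⇒ out
candidate 5: (m,n)=(-2,-2) → π∥ = -2-2·τ ≈ -10.47214, π⊥ = -2-2·τ' ≈ -1.52786 ∉ [-1.3, -0.9) ⇒ out

3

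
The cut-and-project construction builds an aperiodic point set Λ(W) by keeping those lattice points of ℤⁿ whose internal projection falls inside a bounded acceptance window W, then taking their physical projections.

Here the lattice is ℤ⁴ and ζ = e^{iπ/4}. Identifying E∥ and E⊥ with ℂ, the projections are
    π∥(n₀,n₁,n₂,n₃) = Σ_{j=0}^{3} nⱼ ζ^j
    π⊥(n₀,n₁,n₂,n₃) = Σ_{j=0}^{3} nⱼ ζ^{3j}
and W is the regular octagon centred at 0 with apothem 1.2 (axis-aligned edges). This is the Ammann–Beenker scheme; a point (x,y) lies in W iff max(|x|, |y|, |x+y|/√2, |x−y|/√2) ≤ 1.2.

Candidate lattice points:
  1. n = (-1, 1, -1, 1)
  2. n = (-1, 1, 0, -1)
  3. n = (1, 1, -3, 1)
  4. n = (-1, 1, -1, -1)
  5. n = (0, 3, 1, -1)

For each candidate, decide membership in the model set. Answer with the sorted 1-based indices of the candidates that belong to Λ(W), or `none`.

π⊥(n) = n₀ + n₁ζ³ + n₂ζ⁶ + n₃ζ⁹ where ζ = e^{iπ/4}.
#1 (-1, 1, -1, 1): internal (-1.000000, 2.414214); octagon support 2.414214 vs apothem 1.2 → ∉ W
#2 (-1, 1, 0, -1): internal (-2.414214, 0.000000); octagon support 2.414214 vs apothem 1.2 → ∉ W
#3 (1, 1, -3, 1): internal (1.000000, 4.414214); octagon support 4.414214 vs apothem 1.2 → ∉ W
#4 (-1, 1, -1, -1): internal (-2.414214, 1.000000); octagon support 2.414214 vs apothem 1.2 → ∉ W
#5 (0, 3, 1, -1): internal (-2.828427, 0.414214); octagon support 2.828427 vs apothem 1.2 → ∉ W

none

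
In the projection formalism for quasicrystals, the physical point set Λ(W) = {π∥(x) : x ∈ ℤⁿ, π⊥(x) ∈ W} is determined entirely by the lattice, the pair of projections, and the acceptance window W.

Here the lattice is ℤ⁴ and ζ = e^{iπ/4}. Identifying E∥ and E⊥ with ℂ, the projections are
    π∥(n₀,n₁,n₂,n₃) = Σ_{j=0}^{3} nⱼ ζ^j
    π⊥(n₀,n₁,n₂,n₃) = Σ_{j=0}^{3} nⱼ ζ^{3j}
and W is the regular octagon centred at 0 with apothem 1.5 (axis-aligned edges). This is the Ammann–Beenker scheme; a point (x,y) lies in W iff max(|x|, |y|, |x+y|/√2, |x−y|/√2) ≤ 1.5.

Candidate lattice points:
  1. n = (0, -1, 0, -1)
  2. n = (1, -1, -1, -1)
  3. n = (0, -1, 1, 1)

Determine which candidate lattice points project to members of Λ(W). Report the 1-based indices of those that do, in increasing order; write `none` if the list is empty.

Internal map: ζ^{3j} for j=0..3 gives (1,0), (−√2/2,√2/2), (0,−1), (√2/2,√2/2).
#1 (0, -1, 0, -1): internal (0.000000, -1.414214); octagon support 1.414214 vs apothem 1.5 → ∈ W
#2 (1, -1, -1, -1): internal (1.000000, -0.414214); octagon support 1.000000 vs apothem 1.5 → ∈ W
#3 (0, -1, 1, 1): internal (1.414214, -1.000000); octagon support 1.707107 vs apothem 1.5 → ∉ W

1, 2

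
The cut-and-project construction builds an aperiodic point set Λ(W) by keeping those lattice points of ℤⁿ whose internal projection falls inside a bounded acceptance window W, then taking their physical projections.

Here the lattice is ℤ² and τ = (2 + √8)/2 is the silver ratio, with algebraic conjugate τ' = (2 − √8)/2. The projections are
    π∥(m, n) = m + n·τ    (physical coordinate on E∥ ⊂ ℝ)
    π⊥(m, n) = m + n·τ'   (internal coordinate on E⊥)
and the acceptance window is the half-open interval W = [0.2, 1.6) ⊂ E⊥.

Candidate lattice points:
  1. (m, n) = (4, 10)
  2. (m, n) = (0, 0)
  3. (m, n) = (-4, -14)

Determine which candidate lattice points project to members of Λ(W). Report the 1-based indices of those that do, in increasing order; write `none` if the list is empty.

Compute τ' = (2−√8)/2 = -0.41421, so π⊥(m,n) = m -0.41421·n.
[1] lift (4,10): star map gives -0.14214; window check 0.2 ≤ -0.14214 < 1.6 is false → out
[2] lift (0,0): star map gives 0.00000; window check 0.2 ≤ 0.00000 < 1.6 is false → out
[3] lift (-4,-14): star map gives 1.79899; window check 0.2 ≤ 1.79899 < 1.6 is false → out

none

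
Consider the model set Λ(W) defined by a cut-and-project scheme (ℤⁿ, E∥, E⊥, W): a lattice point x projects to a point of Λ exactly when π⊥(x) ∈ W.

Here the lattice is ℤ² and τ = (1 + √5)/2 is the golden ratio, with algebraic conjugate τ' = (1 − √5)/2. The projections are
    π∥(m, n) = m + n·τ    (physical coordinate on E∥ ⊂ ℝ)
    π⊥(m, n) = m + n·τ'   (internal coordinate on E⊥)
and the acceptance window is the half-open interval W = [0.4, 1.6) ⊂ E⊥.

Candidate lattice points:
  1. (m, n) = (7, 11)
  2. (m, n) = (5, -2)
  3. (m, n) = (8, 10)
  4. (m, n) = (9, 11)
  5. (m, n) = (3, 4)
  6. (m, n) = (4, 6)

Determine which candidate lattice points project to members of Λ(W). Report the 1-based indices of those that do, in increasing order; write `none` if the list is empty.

Compute τ' = (1−√5)/2 = -0.61803, so π⊥(m,n) = m -0.61803·n.
[1] lift (7,11): star map gives 0.20163; window check 0.4 ≤ 0.20163 < 1.6 is false → out
[2] lift (5,-2): star map gives 6.23607; window check 0.4 ≤ 6.23607 < 1.6 is false → out
[3] lift (8,10): star map gives 1.81966; window check 0.4 ≤ 1.81966 < 1.6 is false → out
[4] lift (9,11): star map gives 2.20163; window check 0.4 ≤ 2.20163 < 1.6 is false → out
[5] lift (3,4): star map gives 0.52786; window check 0.4 ≤ 0.52786 < 1.6 is true → IN Λ
[6] lift (4,6): star map gives 0.29180; window check 0.4 ≤ 0.29180 < 1.6 is false → out

5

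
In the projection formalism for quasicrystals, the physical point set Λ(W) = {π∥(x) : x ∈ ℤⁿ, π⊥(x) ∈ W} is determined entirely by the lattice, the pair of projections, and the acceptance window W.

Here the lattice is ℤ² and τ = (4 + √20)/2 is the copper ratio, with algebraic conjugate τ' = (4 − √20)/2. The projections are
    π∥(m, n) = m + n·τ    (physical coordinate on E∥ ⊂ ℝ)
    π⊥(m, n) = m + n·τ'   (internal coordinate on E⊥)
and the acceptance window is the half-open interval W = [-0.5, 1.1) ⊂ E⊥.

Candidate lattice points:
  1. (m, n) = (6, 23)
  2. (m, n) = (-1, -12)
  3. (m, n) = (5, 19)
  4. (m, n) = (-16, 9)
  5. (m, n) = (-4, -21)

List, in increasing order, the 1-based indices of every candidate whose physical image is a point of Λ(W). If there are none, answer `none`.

1, 3, 5

Compute τ' = (4−√20)/2 = -0.236068, so π⊥(m,n) = m -0.236068·n.
[1] lift (6,23): star map gives 0.570437; window check -0.5 ≤ 0.570437 < 1.1 is true → IN Λ
[2] lift (-1,-12): star map gives 1.832816; window check -0.5 ≤ 1.832816 < 1.1 is false → out
[3] lift (5,19): star map gives 0.514708; window check -0.5 ≤ 0.514708 < 1.1 is true → IN Λ
[4] lift (-16,9): star map gives -18.124612; window check -0.5 ≤ -18.124612 < 1.1 is false → out
[5] lift (-4,-21): star map gives 0.957428; window check -0.5 ≤ 0.957428 < 1.1 is true → IN Λ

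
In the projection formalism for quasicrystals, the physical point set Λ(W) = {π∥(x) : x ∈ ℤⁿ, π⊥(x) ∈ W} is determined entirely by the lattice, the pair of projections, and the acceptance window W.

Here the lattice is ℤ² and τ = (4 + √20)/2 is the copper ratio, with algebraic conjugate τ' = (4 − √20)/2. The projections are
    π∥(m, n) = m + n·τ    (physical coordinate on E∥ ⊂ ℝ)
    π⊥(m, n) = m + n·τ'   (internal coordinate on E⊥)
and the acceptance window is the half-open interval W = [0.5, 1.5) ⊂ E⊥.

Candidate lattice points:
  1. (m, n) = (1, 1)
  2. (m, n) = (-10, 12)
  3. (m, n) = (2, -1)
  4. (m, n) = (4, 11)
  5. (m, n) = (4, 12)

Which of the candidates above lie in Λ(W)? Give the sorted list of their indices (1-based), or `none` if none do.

1, 4, 5

Compute τ' = (4−√20)/2 = -0.2361, so π⊥(m,n) = m -0.2361·n.
#1 (1,1): internal coord 1 + (1)·τ' = +0.7639; +0.7639 ∈ [0.5, 1.5) → IN Λ
#2 (-10,12): internal coord -10 + (12)·τ' = -12.8328; -12.8328 ∉ [0.5, 1.5) → out
#3 (2,-1): internal coord 2 + (-1)·τ' = +2.2361; +2.2361 ∉ [0.5, 1.5) → out
#4 (4,11): internal coord 4 + (11)·τ' = +1.4033; +1.4033 ∈ [0.5, 1.5) → IN Λ
#5 (4,12): internal coord 4 + (12)·τ' = +1.1672; +1.1672 ∈ [0.5, 1.5) → IN Λ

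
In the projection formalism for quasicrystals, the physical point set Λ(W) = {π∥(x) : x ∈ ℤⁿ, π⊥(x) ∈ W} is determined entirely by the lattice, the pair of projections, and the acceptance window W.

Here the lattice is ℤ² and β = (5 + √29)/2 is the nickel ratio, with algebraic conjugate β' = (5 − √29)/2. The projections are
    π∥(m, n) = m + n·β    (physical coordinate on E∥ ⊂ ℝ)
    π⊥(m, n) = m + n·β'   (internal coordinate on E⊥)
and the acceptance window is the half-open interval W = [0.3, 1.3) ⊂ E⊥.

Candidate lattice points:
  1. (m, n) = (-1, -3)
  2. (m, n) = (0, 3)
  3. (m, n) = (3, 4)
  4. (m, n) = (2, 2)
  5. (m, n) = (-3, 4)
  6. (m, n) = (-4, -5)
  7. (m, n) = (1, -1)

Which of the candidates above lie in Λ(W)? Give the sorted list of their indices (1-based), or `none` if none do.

β' = (5−√29)/2 ≈ -0.192582.
[1] lift (-1,-3): star map gives -0.422253; window check 0.3 ≤ -0.422253 < 1.3 is false → out
[2] lift (0,3): star map gives -0.577747; window check 0.3 ≤ -0.577747 < 1.3 is false → out
[3] lift (3,4): star map gives 2.229670; window check 0.3 ≤ 2.229670 < 1.3 is false → out
[4] lift (2,2): star map gives 1.614835; window check 0.3 ≤ 1.614835 < 1.3 is false → out
[5] lift (-3,4): star map gives -3.770330; window check 0.3 ≤ -3.770330 < 1.3 is false → out
[6] lift (-4,-5): star map gives -3.037088; window check 0.3 ≤ -3.037088 < 1.3 is false → out
[7] lift (1,-1): star map gives 1.192582; window check 0.3 ≤ 1.192582 < 1.3 is true → IN Λ

7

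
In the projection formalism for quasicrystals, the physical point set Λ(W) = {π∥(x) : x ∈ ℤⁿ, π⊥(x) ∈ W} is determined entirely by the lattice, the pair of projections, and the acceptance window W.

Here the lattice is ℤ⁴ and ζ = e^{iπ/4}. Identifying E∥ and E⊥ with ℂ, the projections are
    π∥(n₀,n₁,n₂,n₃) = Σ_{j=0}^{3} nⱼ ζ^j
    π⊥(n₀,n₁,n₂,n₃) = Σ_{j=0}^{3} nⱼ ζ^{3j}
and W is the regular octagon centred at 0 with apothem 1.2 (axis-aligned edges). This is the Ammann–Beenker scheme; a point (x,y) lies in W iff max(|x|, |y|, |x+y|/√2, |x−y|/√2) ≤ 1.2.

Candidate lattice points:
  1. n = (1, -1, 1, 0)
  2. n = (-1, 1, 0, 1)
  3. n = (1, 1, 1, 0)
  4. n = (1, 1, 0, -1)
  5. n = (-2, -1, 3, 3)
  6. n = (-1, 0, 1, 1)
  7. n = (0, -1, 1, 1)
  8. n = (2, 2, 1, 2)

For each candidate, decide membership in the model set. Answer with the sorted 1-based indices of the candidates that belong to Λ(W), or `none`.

3, 4, 6

Internal map: ζ^{3j} for j=0..3 gives (1,0), (−√2/2,√2/2), (0,−1), (√2/2,√2/2).
candidate 1: n = (1, -1, 1, 0) → π⊥ ≈ (+1.707107, -1.707107); max(|x|,|y|,|x±y|/√2) = 2.414214 > 1.2 ⇒ ∉ W
candidate 2: n = (-1, 1, 0, 1) → π⊥ ≈ (-1.000000, +1.414214); max(|x|,|y|,|x±y|/√2) = 1.707107 > 1.2 ⇒ ∉ W
candidate 3: n = (1, 1, 1, 0) → π⊥ ≈ (+0.292893, -0.292893); max(|x|,|y|,|x±y|/√2) = 0.414214 ≤ 1.2 ⇒ ∈ W
candidate 4: n = (1, 1, 0, -1) → π⊥ ≈ (-0.414214, +0.000000); max(|x|,|y|,|x±y|/√2) = 0.414214 ≤ 1.2 ⇒ ∈ W
candidate 5: n = (-2, -1, 3, 3) → π⊥ ≈ (+0.828427, -1.585786); max(|x|,|y|,|x±y|/√2) = 1.707107 > 1.2 ⇒ ∉ W
candidate 6: n = (-1, 0, 1, 1) → π⊥ ≈ (-0.292893, -0.292893); max(|x|,|y|,|x±y|/√2) = 0.414214 ≤ 1.2 ⇒ ∈ W
candidate 7: n = (0, -1, 1, 1) → π⊥ ≈ (+1.414214, -1.000000); max(|x|,|y|,|x±y|/√2) = 1.707107 > 1.2 ⇒ ∉ W
candidate 8: n = (2, 2, 1, 2) → π⊥ ≈ (+2.000000, +1.828427); max(|x|,|y|,|x±y|/√2) = 2.707107 > 1.2 ⇒ ∉ W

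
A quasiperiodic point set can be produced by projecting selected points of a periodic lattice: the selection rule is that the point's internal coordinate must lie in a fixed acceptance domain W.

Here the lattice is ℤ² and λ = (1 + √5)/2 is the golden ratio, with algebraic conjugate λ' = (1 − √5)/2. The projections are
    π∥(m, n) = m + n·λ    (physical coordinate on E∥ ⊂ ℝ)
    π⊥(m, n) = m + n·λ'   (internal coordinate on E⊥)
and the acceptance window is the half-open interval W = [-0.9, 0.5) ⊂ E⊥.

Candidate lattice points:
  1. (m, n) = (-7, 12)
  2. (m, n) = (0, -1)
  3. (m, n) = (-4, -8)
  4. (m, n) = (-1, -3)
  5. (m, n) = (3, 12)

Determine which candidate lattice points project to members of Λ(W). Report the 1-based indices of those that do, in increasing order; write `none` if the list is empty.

none

Compute λ' = (1−√5)/2 = -0.6180, so π⊥(m,n) = m -0.6180·n.
candidate 1: (m,n)=(-7,12) → π∥ = -7+12·λ ≈ 12.4164, π⊥ = -7+12·λ' ≈ -14.4164 ∉ [-0.9, 0.5) ⇒ out
candidate 2: (m,n)=(0,-1) → π∥ = 0-1·λ ≈ -1.6180, π⊥ = 0-1·λ' ≈ 0.6180 ∉ [-0.9, 0.5) ⇒ out
candidate 3: (m,n)=(-4,-8) → π∥ = -4-8·λ ≈ -16.9443, π⊥ = -4-8·λ' ≈ 0.9443 ∉ [-0.9, 0.5) ⇒ out
candidate 4: (m,n)=(-1,-3) → π∥ = -1-3·λ ≈ -5.8541, π⊥ = -1-3·λ' ≈ 0.8541 ∉ [-0.9, 0.5) ⇒ out
candidate 5: (m,n)=(3,12) → π∥ = 3+12·λ ≈ 22.4164, π⊥ = 3+12·λ' ≈ -4.4164 ∉ [-0.9, 0.5) ⇒ out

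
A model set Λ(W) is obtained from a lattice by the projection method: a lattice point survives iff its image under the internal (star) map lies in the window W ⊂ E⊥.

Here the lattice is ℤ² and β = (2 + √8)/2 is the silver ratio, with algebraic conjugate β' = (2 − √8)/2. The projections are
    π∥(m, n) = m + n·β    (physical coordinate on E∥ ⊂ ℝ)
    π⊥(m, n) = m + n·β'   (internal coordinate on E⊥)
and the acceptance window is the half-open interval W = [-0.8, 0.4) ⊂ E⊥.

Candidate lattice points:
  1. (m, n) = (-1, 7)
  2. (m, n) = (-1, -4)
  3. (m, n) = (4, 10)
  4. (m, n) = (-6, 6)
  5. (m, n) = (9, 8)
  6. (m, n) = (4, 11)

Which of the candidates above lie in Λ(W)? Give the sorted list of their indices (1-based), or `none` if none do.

3, 6

Numerically β ≈ 2.41421 and β' = −1/β ≈ -0.41421.
candidate 1: (m,n)=(-1,7) → π∥ = -1+7·β ≈ 15.89949, π⊥ = -1+7·β' ≈ -3.89949 ∉ [-0.8, 0.4) ⇒ out
candidate 2: (m,n)=(-1,-4) → π∥ = -1-4·β ≈ -10.65685, π⊥ = -1-4·β' ≈ 0.65685 ∉ [-0.8, 0.4) ⇒ out
candidate 3: (m,n)=(4,10) → π∥ = 4+10·β ≈ 28.14214, π⊥ = 4+10·β' ≈ -0.14214 ∈ [-0.8, 0.4) ⇒ IN Λ
candidate 4: (m,n)=(-6,6) → π∥ = -6+6·β ≈ 8.48528, π⊥ = -6+6·β' ≈ -8.48528 ∉ [-0.8, 0.4) ⇒ out
candidate 5: (m,n)=(9,8) → π∥ = 9+8·β ≈ 28.31371, π⊥ = 9+8·β' ≈ 5.68629 ∉ [-0.8, 0.4) ⇒ out
candidate 6: (m,n)=(4,11) → π∥ = 4+11·β ≈ 30.55635, π⊥ = 4+11·β' ≈ -0.55635 ∈ [-0.8, 0.4) ⇒ IN Λ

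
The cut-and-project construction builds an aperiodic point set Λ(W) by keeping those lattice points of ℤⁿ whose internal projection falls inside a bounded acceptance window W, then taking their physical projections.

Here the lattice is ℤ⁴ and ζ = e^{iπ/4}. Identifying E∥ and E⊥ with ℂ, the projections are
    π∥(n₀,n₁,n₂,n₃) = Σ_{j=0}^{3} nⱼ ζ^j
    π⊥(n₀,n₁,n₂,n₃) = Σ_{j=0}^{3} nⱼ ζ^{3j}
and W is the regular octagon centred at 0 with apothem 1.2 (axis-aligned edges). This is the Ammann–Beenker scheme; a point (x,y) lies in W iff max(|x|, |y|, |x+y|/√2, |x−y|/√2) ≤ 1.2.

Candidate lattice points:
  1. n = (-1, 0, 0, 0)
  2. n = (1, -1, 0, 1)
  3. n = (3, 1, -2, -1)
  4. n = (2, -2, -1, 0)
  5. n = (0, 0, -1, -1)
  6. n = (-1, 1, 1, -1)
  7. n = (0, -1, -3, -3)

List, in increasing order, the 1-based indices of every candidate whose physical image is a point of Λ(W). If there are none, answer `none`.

1, 5

Internal map: ζ^{3j} for j=0..3 gives (1,0), (−√2/2,√2/2), (0,−1), (√2/2,√2/2).
#1 (-1, 0, 0, 0): internal (-1.00000, 0.00000); octagon support 1.00000 vs apothem 1.2 → ∈ W
#2 (1, -1, 0, 1): internal (2.41421, 0.00000); octagon support 2.41421 vs apothem 1.2 → ∉ W
#3 (3, 1, -2, -1): internal (1.58579, 2.00000); octagon support 2.53553 vs apothem 1.2 → ∉ W
#4 (2, -2, -1, 0): internal (3.41421, -0.41421); octagon support 3.41421 vs apothem 1.2 → ∉ W
#5 (0, 0, -1, -1): internal (-0.70711, 0.29289); octagon support 0.70711 vs apothem 1.2 → ∈ W
#6 (-1, 1, 1, -1): internal (-2.41421, -1.00000); octagon support 2.41421 vs apothem 1.2 → ∉ W
#7 (0, -1, -3, -3): internal (-1.41421, 0.17157); octagon support 1.41421 vs apothem 1.2 → ∉ W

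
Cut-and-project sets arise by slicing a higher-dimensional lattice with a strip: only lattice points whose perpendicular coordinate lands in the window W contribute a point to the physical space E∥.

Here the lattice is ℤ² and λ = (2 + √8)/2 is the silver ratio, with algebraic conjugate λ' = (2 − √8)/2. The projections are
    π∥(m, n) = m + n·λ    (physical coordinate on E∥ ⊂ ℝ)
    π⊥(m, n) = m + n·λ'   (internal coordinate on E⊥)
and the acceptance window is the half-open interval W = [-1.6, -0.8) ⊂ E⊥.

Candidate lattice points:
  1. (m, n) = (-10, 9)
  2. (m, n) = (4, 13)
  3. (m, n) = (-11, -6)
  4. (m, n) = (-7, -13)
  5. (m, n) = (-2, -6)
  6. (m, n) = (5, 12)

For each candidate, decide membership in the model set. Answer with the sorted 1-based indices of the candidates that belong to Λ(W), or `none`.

Numerically λ ≈ 2.4142 and λ' = −1/λ ≈ -0.4142.
#1 (-10,9): internal coord -10 + (9)·λ' = -13.7279; -13.7279 ∉ [-1.6, -0.8) → out
#2 (4,13): internal coord 4 + (13)·λ' = -1.3848; -1.3848 ∈ [-1.6, -0.8) → IN Λ
#3 (-11,-6): internal coord -11 + (-6)·λ' = -8.5147; -8.5147 ∉ [-1.6, -0.8) → out
#4 (-7,-13): internal coord -7 + (-13)·λ' = -1.6152; -1.6152 ∉ [-1.6, -0.8) → out
#5 (-2,-6): internal coord -2 + (-6)·λ' = +0.4853; +0.4853 ∉ [-1.6, -0.8) → out
#6 (5,12): internal coord 5 + (12)·λ' = +0.0294; +0.0294 ∉ [-1.6, -0.8) → out

2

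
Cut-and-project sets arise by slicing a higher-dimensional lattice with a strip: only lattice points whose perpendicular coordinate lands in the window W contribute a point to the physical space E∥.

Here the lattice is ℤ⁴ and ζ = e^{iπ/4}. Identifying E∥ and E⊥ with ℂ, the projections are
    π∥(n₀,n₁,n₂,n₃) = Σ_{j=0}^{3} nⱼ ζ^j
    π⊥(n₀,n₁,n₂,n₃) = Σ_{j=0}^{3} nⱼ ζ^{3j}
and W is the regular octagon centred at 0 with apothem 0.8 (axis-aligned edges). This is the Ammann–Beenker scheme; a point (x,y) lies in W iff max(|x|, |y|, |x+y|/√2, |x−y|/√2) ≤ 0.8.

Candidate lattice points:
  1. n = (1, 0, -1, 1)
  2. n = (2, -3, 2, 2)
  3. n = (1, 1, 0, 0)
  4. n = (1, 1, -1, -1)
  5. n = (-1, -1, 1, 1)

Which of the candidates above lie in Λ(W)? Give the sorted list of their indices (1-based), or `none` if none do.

3

With ζ = e^{iπ/4} the internal vectors are ζ^0,ζ^3,ζ^6,ζ^9.
#1 (1, 0, -1, 1): internal (1.707107, 1.707107); octagon support 2.414214 vs apothem 0.8 → ∉ W
#2 (2, -3, 2, 2): internal (5.535534, -2.707107); octagon support 5.828427 vs apothem 0.8 → ∉ W
#3 (1, 1, 0, 0): internal (0.292893, 0.707107); octagon support 0.707107 vs apothem 0.8 → ∈ W
#4 (1, 1, -1, -1): internal (-0.414214, 1.000000); octagon support 1.000000 vs apothem 0.8 → ∉ W
#5 (-1, -1, 1, 1): internal (0.414214, -1.000000); octagon support 1.000000 vs apothem 0.8 → ∉ W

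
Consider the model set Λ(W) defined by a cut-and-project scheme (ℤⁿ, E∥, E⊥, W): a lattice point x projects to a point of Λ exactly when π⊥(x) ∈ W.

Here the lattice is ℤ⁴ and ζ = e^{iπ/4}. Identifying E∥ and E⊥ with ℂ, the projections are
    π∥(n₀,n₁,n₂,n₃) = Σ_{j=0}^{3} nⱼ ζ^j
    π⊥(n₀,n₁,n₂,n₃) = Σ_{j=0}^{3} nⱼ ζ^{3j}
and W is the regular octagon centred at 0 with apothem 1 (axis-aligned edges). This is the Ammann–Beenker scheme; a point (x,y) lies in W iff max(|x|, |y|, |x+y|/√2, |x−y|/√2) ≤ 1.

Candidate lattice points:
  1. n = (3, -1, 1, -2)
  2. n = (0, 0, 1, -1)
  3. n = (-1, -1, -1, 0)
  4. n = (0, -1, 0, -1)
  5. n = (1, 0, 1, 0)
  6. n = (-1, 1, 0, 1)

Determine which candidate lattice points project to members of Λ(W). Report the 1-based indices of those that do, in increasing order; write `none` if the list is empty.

π⊥(n) = n₀ + n₁ζ³ + n₂ζ⁶ + n₃ζ⁹ where ζ = e^{iπ/4}.
#1 (3, -1, 1, -2): internal (2.2929, -3.1213); octagon support 3.8284 vs apothem 1 → ∉ W
#2 (0, 0, 1, -1): internal (-0.7071, -1.7071); octagon support 1.7071 vs apothem 1 → ∉ W
#3 (-1, -1, -1, 0): internal (-0.2929, 0.2929); octagon support 0.4142 vs apothem 1 → ∈ W
#4 (0, -1, 0, -1): internal (0.0000, -1.4142); octagon support 1.4142 vs apothem 1 → ∉ W
#5 (1, 0, 1, 0): internal (1.0000, -1.0000); octagon support 1.4142 vs apothem 1 → ∉ W
#6 (-1, 1, 0, 1): internal (-1.0000, 1.4142); octagon support 1.7071 vs apothem 1 → ∉ W

3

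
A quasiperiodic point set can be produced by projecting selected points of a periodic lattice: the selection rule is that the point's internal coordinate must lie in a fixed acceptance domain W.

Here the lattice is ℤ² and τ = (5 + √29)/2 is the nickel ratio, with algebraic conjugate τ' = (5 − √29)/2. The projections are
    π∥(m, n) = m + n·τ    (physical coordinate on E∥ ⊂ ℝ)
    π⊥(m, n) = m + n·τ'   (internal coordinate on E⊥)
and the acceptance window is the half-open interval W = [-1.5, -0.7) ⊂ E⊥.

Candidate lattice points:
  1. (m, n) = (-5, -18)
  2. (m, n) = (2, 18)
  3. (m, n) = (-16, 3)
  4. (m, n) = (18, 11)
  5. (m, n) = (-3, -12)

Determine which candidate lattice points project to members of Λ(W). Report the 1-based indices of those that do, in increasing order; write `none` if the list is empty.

2

τ' = (5−√29)/2 ≈ -0.19258.
[1] lift (-5,-18): star map gives -1.53352; window check -1.5 ≤ -1.53352 < -0.7 is false → out
[2] lift (2,18): star map gives -1.46648; window check -1.5 ≤ -1.46648 < -0.7 is true → IN Λ
[3] lift (-16,3): star map gives -16.57775; window check -1.5 ≤ -16.57775 < -0.7 is false → out
[4] lift (18,11): star map gives 15.88159; window check -1.5 ≤ 15.88159 < -0.7 is false → out
[5] lift (-3,-12): star map gives -0.68901; window check -1.5 ≤ -0.68901 < -0.7 is false → out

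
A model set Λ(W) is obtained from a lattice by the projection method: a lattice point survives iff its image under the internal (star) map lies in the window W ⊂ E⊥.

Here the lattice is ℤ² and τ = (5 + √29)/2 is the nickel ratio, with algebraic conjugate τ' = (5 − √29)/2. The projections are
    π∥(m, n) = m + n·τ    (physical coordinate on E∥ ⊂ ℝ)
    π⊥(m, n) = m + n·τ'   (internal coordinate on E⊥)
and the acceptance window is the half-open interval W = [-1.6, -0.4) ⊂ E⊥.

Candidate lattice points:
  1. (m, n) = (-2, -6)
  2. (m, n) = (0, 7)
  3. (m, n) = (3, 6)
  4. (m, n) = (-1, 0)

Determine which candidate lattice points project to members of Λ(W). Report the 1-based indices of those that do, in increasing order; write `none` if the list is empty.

Compute τ' = (5−√29)/2 = -0.192582, so π⊥(m,n) = m -0.192582·n.
#1 (-2,-6): internal coord -2 + (-6)·τ' = -0.844506; -0.844506 ∈ [-1.6, -0.4) → IN Λ
#2 (0,7): internal coord 0 + (7)·τ' = -1.348077; -1.348077 ∈ [-1.6, -0.4) → IN Λ
#3 (3,6): internal coord 3 + (6)·τ' = +1.844506; +1.844506 ∉ [-1.6, -0.4) → out
#4 (-1,0): internal coord -1 + (0)·τ' = -1.000000; -1.000000 ∈ [-1.6, -0.4) → IN Λ

1, 2, 4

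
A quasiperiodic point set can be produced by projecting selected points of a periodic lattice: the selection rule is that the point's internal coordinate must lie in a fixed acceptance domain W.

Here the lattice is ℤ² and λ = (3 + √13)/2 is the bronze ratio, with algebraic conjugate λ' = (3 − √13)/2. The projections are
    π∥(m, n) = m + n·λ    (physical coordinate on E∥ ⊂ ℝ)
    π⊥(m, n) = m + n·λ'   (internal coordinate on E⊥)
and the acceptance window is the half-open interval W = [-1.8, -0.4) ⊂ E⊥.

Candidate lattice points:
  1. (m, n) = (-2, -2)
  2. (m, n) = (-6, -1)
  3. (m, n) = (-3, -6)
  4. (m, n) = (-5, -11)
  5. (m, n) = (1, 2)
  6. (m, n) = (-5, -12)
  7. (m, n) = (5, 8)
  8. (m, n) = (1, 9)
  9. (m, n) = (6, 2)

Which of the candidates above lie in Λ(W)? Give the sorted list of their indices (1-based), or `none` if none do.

Numerically λ ≈ 3.30278 and λ' = −1/λ ≈ -0.30278.
#1 (-2,-2): internal coord -2 + (-2)·λ' = -1.39445; -1.39445 ∈ [-1.8, -0.4) → IN Λ
#2 (-6,-1): internal coord -6 + (-1)·λ' = -5.69722; -5.69722 ∉ [-1.8, -0.4) → out
#3 (-3,-6): internal coord -3 + (-6)·λ' = -1.18335; -1.18335 ∈ [-1.8, -0.4) → IN Λ
#4 (-5,-11): internal coord -5 + (-11)·λ' = -1.66947; -1.66947 ∈ [-1.8, -0.4) → IN Λ
#5 (1,2): internal coord 1 + (2)·λ' = +0.39445; +0.39445 ∉ [-1.8, -0.4) → out
#6 (-5,-12): internal coord -5 + (-12)·λ' = -1.36669; -1.36669 ∈ [-1.8, -0.4) → IN Λ
#7 (5,8): internal coord 5 + (8)·λ' = +2.57779; +2.57779 ∉ [-1.8, -0.4) → out
#8 (1,9): internal coord 1 + (9)·λ' = -1.72498; -1.72498 ∈ [-1.8, -0.4) → IN Λ
#9 (6,2): internal coord 6 + (2)·λ' = +5.39445; +5.39445 ∉ [-1.8, -0.4) → out

1, 3, 4, 6, 8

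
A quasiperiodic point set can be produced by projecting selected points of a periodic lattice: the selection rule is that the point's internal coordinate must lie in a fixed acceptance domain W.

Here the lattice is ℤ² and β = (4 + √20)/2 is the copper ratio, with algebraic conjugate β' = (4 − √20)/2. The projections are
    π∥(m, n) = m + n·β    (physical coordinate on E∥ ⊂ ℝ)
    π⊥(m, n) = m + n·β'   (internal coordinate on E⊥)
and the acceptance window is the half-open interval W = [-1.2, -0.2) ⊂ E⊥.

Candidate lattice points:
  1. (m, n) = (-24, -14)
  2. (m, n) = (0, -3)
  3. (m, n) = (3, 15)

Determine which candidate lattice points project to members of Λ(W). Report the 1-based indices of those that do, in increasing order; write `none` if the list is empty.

β' = (4−√20)/2 ≈ -0.2361.
#1 (-24,-14): internal coord -24 + (-14)·β' = -20.6950; -20.6950 ∉ [-1.2, -0.2) → out
#2 (0,-3): internal coord 0 + (-3)·β' = +0.7082; +0.7082 ∉ [-1.2, -0.2) → out
#3 (3,15): internal coord 3 + (15)·β' = -0.5410; -0.5410 ∈ [-1.2, -0.2) → IN Λ

3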